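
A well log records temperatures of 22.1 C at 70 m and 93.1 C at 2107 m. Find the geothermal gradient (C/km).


dT = 93.1 - 22.1 = 71.0 C
dz = 2107 - 70 = 2037 m
gradient = dT/dz * 1000 = 71.0/2037 * 1000 = 34.8552 C/km

34.8552


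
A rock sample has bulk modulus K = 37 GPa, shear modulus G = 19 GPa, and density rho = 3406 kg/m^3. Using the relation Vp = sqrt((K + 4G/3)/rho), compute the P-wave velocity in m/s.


First compute the effective modulus:
K + 4G/3 = 37e9 + 4*19e9/3 = 62333333333.33 Pa
Then divide by density:
62333333333.33 / 3406 = 18301037.385 Pa/(kg/m^3)
Take the square root:
Vp = sqrt(18301037.385) = 4277.97 m/s

4277.97


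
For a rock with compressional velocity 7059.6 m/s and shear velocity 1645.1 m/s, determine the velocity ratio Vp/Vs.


Vp/Vs = 7059.6 / 1645.1
= 4.2913

4.2913


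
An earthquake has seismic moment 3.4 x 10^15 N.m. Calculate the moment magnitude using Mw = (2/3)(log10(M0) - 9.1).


log10(M0) = log10(3.4 x 10^15) = 15.5315
Mw = 2/3 * (15.5315 - 9.1)
= 2/3 * 6.4315
= 4.29

4.29


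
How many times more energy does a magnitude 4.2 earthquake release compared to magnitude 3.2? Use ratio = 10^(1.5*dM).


M2 - M1 = 4.2 - 3.2 = 1.0
1.5 * 1.0 = 1.5
ratio = 10^1.5 = 31.62

31.62


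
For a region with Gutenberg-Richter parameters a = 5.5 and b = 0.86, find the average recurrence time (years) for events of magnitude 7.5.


log10(N) = 5.5 - 0.86*7.5 = -0.95
N = 10^-0.95 = 0.112202
T = 1/N = 1/0.112202 = 8.9125 years

8.9125


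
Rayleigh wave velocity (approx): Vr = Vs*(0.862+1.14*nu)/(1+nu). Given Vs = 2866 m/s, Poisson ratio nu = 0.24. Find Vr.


Numerator factor = 0.862 + 1.14*0.24 = 1.1356
Denominator = 1 + 0.24 = 1.24
Vr = 2866 * 1.1356 / 1.24 = 2624.7 m/s

2624.7


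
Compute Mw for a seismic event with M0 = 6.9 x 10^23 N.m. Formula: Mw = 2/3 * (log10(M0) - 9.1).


log10(M0) = log10(6.9 x 10^23) = 23.8388
Mw = 2/3 * (23.8388 - 9.1)
= 2/3 * 14.7388
= 9.83

9.83


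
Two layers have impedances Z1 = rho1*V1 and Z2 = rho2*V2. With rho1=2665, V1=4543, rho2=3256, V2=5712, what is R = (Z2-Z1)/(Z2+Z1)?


Z1 = 2665 * 4543 = 12107095
Z2 = 3256 * 5712 = 18598272
R = (18598272 - 12107095) / (18598272 + 12107095) = 6491177 / 30705367 = 0.2114

0.2114


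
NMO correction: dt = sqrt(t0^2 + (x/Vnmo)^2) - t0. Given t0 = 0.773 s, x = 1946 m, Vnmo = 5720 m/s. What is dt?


x/Vnmo = 1946/5720 = 0.34021
(x/Vnmo)^2 = 0.115743
t0^2 = 0.597529
sqrt(0.597529 + 0.115743) = 0.844554
dt = 0.844554 - 0.773 = 0.071554

0.071554


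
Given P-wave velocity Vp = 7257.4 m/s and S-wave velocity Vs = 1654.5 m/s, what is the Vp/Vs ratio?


Vp/Vs = 7257.4 / 1654.5
= 4.3865

4.3865


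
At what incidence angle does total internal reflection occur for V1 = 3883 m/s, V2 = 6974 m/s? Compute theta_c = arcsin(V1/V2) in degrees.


V1/V2 = 3883/6974 = 0.556782
theta_c = arcsin(0.556782) = 33.8336 degrees

33.8336


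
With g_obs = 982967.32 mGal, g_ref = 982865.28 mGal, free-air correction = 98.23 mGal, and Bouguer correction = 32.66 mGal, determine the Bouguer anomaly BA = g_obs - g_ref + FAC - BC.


BA = g_obs - g_ref + FAC - BC
= 982967.32 - 982865.28 + 98.23 - 32.66
= 167.61 mGal

167.61


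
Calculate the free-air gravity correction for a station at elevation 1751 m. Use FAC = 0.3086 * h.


FAC = 0.3086 * h
= 0.3086 * 1751
= 540.3586 mGal

540.3586


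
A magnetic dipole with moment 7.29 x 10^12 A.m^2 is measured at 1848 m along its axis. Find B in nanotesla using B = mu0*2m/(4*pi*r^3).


m = 7.29 x 10^12 = 7290000000000 A.m^2
2m = 14580000000000 A.m^2
r^3 = 1848^3 = 6311112192
B = (4pi*10^-7) * 14580000000000 / (4*pi * 6311112192) * 1e9
= 18321768.355736 / 79307774793.47 * 1e9
= 231021.0872 nT

231021.0872


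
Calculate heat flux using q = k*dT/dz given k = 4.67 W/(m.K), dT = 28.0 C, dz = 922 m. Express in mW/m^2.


q = k * dT / dz * 1000
= 4.67 * 28.0 / 922 * 1000
= 0.141822 * 1000
= 141.8221 mW/m^2

141.8221


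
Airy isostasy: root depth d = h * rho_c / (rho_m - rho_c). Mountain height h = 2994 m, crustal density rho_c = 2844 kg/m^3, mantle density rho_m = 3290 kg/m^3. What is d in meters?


rho_m - rho_c = 3290 - 2844 = 446
d = 2994 * 2844 / 446
= 8514936 / 446
= 19091.78 m

19091.78


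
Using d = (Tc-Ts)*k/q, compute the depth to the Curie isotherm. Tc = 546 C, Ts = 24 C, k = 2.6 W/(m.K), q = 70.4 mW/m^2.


T_Curie - T_surf = 546 - 24 = 522 C
Convert q to W/m^2: 70.4 mW/m^2 = 0.0704 W/m^2
d = 522 * 2.6 / 0.0704 = 19278.41 m

19278.41


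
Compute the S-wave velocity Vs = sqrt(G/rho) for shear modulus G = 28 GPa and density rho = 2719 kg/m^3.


Convert G to Pa: G = 28e9 Pa
Compute G/rho = 28e9 / 2719 = 10297903.641
Vs = sqrt(10297903.641) = 3209.03 m/s

3209.03


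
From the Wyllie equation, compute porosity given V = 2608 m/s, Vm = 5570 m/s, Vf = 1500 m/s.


1/V - 1/Vm = 1/2608 - 1/5570 = 0.0002039
1/Vf - 1/Vm = 1/1500 - 1/5570 = 0.00048713
phi = 0.0002039 / 0.00048713 = 0.4186

0.4186


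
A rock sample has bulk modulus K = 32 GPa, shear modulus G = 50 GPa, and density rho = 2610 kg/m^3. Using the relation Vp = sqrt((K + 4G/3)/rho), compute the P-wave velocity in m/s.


First compute the effective modulus:
K + 4G/3 = 32e9 + 4*50e9/3 = 98666666666.67 Pa
Then divide by density:
98666666666.67 / 2610 = 37803320.5619 Pa/(kg/m^3)
Take the square root:
Vp = sqrt(37803320.5619) = 6148.44 m/s

6148.44


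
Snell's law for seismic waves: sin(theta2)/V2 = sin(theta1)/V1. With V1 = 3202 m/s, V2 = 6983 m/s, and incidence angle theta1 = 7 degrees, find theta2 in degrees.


sin(theta1) = sin(7 deg) = 0.121869
sin(theta2) = V2/V1 * sin(theta1) = 6983/3202 * 0.121869 = 0.265776
theta2 = arcsin(0.265776) = 15.413 degrees

15.413


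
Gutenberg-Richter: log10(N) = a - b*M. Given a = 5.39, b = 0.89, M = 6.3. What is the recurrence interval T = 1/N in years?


log10(N) = 5.39 - 0.89*6.3 = -0.217
N = 10^-0.217 = 0.606736
T = 1/N = 1/0.606736 = 1.6482 years

1.6482


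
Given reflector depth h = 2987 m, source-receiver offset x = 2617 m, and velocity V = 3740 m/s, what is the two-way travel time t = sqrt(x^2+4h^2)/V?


x^2 + 4h^2 = 2617^2 + 4*2987^2 = 6848689 + 35688676 = 42537365
sqrt(42537365) = 6522.0675
t = 6522.0675 / 3740 = 1.7439 s

1.7439


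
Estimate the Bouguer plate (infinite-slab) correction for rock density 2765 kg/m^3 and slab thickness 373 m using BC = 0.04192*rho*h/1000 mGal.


BC = 0.04192 * rho * h / 1000
= 0.04192 * 2765 * 373 / 1000
= 43.234 mGal

43.234


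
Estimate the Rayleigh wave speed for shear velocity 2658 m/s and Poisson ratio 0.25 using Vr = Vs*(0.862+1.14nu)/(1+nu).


Numerator factor = 0.862 + 1.14*0.25 = 1.147
Denominator = 1 + 0.25 = 1.25
Vr = 2658 * 1.147 / 1.25 = 2438.98 m/s

2438.98


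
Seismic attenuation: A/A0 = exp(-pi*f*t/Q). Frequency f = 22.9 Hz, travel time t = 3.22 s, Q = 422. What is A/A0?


pi*f*t/Q = pi*22.9*3.22/422 = 0.548945
A/A0 = exp(-0.548945) = 0.577559

0.577559


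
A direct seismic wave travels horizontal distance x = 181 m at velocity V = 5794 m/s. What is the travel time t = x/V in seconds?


t = x / V
= 181 / 5794
= 0.0312 s

0.0312


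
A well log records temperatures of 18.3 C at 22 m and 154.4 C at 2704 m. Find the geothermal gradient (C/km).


dT = 154.4 - 18.3 = 136.1 C
dz = 2704 - 22 = 2682 m
gradient = dT/dz * 1000 = 136.1/2682 * 1000 = 50.7457 C/km

50.7457


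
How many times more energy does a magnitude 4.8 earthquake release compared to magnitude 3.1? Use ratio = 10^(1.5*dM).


M2 - M1 = 4.8 - 3.1 = 1.7
1.5 * 1.7 = 2.55
ratio = 10^2.55 = 354.81

354.81


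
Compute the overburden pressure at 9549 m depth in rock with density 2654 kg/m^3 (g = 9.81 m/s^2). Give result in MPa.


P = rho * g * z / 1e6
= 2654 * 9.81 * 9549 / 1e6
= 248615281.26 / 1e6
= 248.6153 MPa

248.6153


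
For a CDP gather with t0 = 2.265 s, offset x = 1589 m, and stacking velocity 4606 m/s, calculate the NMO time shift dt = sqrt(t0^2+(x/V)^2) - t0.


x/Vnmo = 1589/4606 = 0.344985
(x/Vnmo)^2 = 0.119015
t0^2 = 5.130225
sqrt(5.130225 + 0.119015) = 2.291122
dt = 2.291122 - 2.265 = 0.026122

0.026122


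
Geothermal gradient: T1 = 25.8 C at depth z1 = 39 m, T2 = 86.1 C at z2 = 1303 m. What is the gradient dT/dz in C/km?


dT = 86.1 - 25.8 = 60.3 C
dz = 1303 - 39 = 1264 m
gradient = dT/dz * 1000 = 60.3/1264 * 1000 = 47.7057 C/km

47.7057


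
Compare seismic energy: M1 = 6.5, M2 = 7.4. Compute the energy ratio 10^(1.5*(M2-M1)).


M2 - M1 = 7.4 - 6.5 = 0.9
1.5 * 0.9 = 1.35
ratio = 10^1.35 = 22.39

22.39


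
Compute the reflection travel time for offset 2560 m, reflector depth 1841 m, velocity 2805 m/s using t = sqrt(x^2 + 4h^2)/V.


x^2 + 4h^2 = 2560^2 + 4*1841^2 = 6553600 + 13557124 = 20110724
sqrt(20110724) = 4484.4982
t = 4484.4982 / 2805 = 1.5988 s

1.5988


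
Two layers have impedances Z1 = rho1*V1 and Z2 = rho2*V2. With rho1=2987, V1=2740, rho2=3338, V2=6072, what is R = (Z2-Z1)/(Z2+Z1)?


Z1 = 2987 * 2740 = 8184380
Z2 = 3338 * 6072 = 20268336
R = (20268336 - 8184380) / (20268336 + 8184380) = 12083956 / 28452716 = 0.4247

0.4247


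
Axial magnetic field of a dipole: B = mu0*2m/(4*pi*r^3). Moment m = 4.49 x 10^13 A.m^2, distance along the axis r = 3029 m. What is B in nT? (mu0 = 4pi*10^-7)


m = 4.49 x 10^13 = 44900000000000 A.m^2
2m = 89800000000000 A.m^2
r^3 = 3029^3 = 27790593389
B = (4pi*10^-7) * 89800000000000 / (4*pi * 27790593389) * 1e9
= 112846008.116945 / 349226896119.13 * 1e9
= 323130.9197 nT

323130.9197


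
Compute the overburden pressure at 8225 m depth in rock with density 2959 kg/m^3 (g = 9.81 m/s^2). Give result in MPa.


P = rho * g * z / 1e6
= 2959 * 9.81 * 8225 / 1e6
= 238753572.75 / 1e6
= 238.7536 MPa

238.7536


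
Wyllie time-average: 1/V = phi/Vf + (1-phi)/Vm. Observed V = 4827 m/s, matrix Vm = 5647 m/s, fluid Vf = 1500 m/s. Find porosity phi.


1/V - 1/Vm = 1/4827 - 1/5647 = 3.008e-05
1/Vf - 1/Vm = 1/1500 - 1/5647 = 0.00048958
phi = 3.008e-05 / 0.00048958 = 0.0614

0.0614


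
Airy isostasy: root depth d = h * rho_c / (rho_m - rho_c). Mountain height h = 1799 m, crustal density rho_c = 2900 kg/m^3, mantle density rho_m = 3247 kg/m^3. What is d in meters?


rho_m - rho_c = 3247 - 2900 = 347
d = 1799 * 2900 / 347
= 5217100 / 347
= 15034.87 m

15034.87


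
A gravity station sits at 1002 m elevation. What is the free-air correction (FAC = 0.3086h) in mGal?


FAC = 0.3086 * h
= 0.3086 * 1002
= 309.2172 mGal

309.2172


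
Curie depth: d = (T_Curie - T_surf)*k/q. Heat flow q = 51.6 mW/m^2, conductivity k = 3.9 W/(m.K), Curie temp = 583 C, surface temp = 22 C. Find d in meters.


T_Curie - T_surf = 583 - 22 = 561 C
Convert q to W/m^2: 51.6 mW/m^2 = 0.0516 W/m^2
d = 561 * 3.9 / 0.0516 = 42401.16 m

42401.16


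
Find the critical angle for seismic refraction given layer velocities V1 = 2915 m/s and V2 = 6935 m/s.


V1/V2 = 2915/6935 = 0.420332
theta_c = arcsin(0.420332) = 24.8555 degrees

24.8555


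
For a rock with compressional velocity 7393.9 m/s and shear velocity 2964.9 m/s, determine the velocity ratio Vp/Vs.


Vp/Vs = 7393.9 / 2964.9
= 2.4938

2.4938


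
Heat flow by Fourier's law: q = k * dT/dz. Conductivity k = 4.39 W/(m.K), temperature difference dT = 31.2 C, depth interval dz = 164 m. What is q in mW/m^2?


q = k * dT / dz * 1000
= 4.39 * 31.2 / 164 * 1000
= 0.835171 * 1000
= 835.1707 mW/m^2

835.1707


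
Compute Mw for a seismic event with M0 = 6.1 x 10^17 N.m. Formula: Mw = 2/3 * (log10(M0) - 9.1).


log10(M0) = log10(6.1 x 10^17) = 17.7853
Mw = 2/3 * (17.7853 - 9.1)
= 2/3 * 8.6853
= 5.79

5.79


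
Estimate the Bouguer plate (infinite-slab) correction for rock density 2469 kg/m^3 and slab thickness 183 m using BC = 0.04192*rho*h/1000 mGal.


BC = 0.04192 * rho * h / 1000
= 0.04192 * 2469 * 183 / 1000
= 18.9406 mGal

18.9406


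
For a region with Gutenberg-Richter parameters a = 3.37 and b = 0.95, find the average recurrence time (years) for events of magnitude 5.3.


log10(N) = 3.37 - 0.95*5.3 = -1.665
N = 10^-1.665 = 0.021627
T = 1/N = 1/0.021627 = 46.2381 years

46.2381


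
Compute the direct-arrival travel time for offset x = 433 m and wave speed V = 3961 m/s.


t = x / V
= 433 / 3961
= 0.1093 s

0.1093


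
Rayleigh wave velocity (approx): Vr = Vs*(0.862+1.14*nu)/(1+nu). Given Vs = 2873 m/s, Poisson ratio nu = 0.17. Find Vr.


Numerator factor = 0.862 + 1.14*0.17 = 1.0558
Denominator = 1 + 0.17 = 1.17
Vr = 2873 * 1.0558 / 1.17 = 2592.58 m/s

2592.58


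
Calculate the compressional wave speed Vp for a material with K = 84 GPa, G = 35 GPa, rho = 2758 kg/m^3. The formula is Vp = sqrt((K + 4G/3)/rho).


First compute the effective modulus:
K + 4G/3 = 84e9 + 4*35e9/3 = 130666666666.67 Pa
Then divide by density:
130666666666.67 / 2758 = 47377326.5651 Pa/(kg/m^3)
Take the square root:
Vp = sqrt(47377326.5651) = 6883.12 m/s

6883.12


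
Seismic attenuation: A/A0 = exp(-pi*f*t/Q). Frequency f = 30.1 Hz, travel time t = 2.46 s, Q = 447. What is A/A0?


pi*f*t/Q = pi*30.1*2.46/447 = 0.520408
A/A0 = exp(-0.520408) = 0.594278

0.594278


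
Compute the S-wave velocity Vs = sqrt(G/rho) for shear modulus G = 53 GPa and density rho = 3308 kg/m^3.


Convert G to Pa: G = 53e9 Pa
Compute G/rho = 53e9 / 3308 = 16021765.4172
Vs = sqrt(16021765.4172) = 4002.72 m/s

4002.72


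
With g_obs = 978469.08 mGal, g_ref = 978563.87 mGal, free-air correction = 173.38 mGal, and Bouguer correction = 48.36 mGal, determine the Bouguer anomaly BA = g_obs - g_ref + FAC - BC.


BA = g_obs - g_ref + FAC - BC
= 978469.08 - 978563.87 + 173.38 - 48.36
= 30.23 mGal

30.23


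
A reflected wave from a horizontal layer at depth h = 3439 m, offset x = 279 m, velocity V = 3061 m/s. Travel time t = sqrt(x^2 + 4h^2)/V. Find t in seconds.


x^2 + 4h^2 = 279^2 + 4*3439^2 = 77841 + 47306884 = 47384725
sqrt(47384725) = 6883.6564
t = 6883.6564 / 3061 = 2.2488 s

2.2488


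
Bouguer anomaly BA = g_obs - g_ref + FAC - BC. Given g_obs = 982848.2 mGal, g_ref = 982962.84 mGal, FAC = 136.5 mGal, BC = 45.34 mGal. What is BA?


BA = g_obs - g_ref + FAC - BC
= 982848.2 - 982962.84 + 136.5 - 45.34
= -23.48 mGal

-23.48


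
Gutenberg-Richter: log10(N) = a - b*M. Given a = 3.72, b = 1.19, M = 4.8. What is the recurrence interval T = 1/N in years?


log10(N) = 3.72 - 1.19*4.8 = -1.992
N = 10^-1.992 = 0.010186
T = 1/N = 1/0.010186 = 98.1748 years

98.1748


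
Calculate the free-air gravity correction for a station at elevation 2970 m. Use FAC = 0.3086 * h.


FAC = 0.3086 * h
= 0.3086 * 2970
= 916.542 mGal

916.542


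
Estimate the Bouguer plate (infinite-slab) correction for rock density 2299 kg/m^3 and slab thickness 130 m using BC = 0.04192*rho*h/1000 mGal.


BC = 0.04192 * rho * h / 1000
= 0.04192 * 2299 * 130 / 1000
= 12.5286 mGal

12.5286


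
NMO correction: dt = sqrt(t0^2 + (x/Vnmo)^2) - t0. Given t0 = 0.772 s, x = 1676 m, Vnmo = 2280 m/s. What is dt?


x/Vnmo = 1676/2280 = 0.735088
(x/Vnmo)^2 = 0.540354
t0^2 = 0.595984
sqrt(0.595984 + 0.540354) = 1.065992
dt = 1.065992 - 0.772 = 0.293992

0.293992


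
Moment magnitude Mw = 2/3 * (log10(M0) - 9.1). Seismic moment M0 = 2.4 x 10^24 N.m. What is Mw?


log10(M0) = log10(2.4 x 10^24) = 24.3802
Mw = 2/3 * (24.3802 - 9.1)
= 2/3 * 15.2802
= 10.19

10.19


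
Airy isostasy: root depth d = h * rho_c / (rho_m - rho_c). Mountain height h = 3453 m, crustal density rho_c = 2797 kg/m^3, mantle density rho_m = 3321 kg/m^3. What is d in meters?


rho_m - rho_c = 3321 - 2797 = 524
d = 3453 * 2797 / 524
= 9658041 / 524
= 18431.38 m

18431.38


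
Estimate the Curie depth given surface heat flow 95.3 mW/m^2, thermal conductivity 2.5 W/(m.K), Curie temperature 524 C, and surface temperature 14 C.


T_Curie - T_surf = 524 - 14 = 510 C
Convert q to W/m^2: 95.3 mW/m^2 = 0.0953 W/m^2
d = 510 * 2.5 / 0.0953 = 13378.8 m

13378.8


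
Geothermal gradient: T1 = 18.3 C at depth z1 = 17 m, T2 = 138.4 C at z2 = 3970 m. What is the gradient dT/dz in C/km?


dT = 138.4 - 18.3 = 120.1 C
dz = 3970 - 17 = 3953 m
gradient = dT/dz * 1000 = 120.1/3953 * 1000 = 30.382 C/km

30.382


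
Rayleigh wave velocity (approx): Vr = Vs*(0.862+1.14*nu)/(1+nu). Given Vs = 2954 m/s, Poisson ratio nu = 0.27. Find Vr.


Numerator factor = 0.862 + 1.14*0.27 = 1.1698
Denominator = 1 + 0.27 = 1.27
Vr = 2954 * 1.1698 / 1.27 = 2720.94 m/s

2720.94


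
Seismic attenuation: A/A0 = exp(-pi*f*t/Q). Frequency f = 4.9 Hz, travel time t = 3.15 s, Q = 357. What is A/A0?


pi*f*t/Q = pi*4.9*3.15/357 = 0.135828
A/A0 = exp(-0.135828) = 0.872993

0.872993


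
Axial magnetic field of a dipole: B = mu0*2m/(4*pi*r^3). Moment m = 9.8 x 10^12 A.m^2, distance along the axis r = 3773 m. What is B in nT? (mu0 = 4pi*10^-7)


m = 9.8 x 10^12 = 9800000000000 A.m^2
2m = 19600000000000 A.m^2
r^3 = 3773^3 = 53710650917
B = (4pi*10^-7) * 19600000000000 / (4*pi * 53710650917) * 1e9
= 24630086.404144 / 674947945361.49 * 1e9
= 36491.8311 nT

36491.8311


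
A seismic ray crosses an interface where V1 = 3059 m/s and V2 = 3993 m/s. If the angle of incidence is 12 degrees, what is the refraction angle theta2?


sin(theta1) = sin(12 deg) = 0.207912
sin(theta2) = V2/V1 * sin(theta1) = 3993/3059 * 0.207912 = 0.271393
theta2 = arcsin(0.271393) = 15.7472 degrees

15.7472


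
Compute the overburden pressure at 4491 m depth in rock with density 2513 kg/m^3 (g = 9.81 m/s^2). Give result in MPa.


P = rho * g * z / 1e6
= 2513 * 9.81 * 4491 / 1e6
= 110714512.23 / 1e6
= 110.7145 MPa

110.7145


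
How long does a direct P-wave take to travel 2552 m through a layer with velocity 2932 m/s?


t = x / V
= 2552 / 2932
= 0.8704 s

0.8704


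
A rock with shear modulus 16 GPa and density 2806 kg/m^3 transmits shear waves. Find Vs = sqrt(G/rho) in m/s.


Convert G to Pa: G = 16e9 Pa
Compute G/rho = 16e9 / 2806 = 5702066.9993
Vs = sqrt(5702066.9993) = 2387.9 m/s

2387.9


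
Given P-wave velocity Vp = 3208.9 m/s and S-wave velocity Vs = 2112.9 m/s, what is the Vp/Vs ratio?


Vp/Vs = 3208.9 / 2112.9
= 1.5187

1.5187


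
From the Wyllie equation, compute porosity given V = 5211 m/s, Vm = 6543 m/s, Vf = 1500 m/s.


1/V - 1/Vm = 1/5211 - 1/6543 = 3.907e-05
1/Vf - 1/Vm = 1/1500 - 1/6543 = 0.00051383
phi = 3.907e-05 / 0.00051383 = 0.076

0.076


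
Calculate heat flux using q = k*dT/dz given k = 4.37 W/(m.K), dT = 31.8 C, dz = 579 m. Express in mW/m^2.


q = k * dT / dz * 1000
= 4.37 * 31.8 / 579 * 1000
= 0.24001 * 1000
= 240.0104 mW/m^2

240.0104


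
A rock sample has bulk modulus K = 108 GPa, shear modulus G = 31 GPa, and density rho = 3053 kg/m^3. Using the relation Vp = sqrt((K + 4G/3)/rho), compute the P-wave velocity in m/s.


First compute the effective modulus:
K + 4G/3 = 108e9 + 4*31e9/3 = 149333333333.33 Pa
Then divide by density:
149333333333.33 / 3053 = 48913636.8599 Pa/(kg/m^3)
Take the square root:
Vp = sqrt(48913636.8599) = 6993.83 m/s

6993.83


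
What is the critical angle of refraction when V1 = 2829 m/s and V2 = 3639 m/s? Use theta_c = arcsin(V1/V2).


V1/V2 = 2829/3639 = 0.777411
theta_c = arcsin(0.777411) = 51.0242 degrees

51.0242


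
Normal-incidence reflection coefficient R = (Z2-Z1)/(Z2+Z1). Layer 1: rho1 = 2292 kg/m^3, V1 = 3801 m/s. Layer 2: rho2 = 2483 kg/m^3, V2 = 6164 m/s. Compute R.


Z1 = 2292 * 3801 = 8711892
Z2 = 2483 * 6164 = 15305212
R = (15305212 - 8711892) / (15305212 + 8711892) = 6593320 / 24017104 = 0.2745

0.2745


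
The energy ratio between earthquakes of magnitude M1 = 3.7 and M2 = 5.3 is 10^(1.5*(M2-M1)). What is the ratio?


M2 - M1 = 5.3 - 3.7 = 1.6
1.5 * 1.6 = 2.4
ratio = 10^2.4 = 251.19

251.19


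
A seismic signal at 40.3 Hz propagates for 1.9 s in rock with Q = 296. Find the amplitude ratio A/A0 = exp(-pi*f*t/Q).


pi*f*t/Q = pi*40.3*1.9/296 = 0.812675
A/A0 = exp(-0.812675) = 0.44367

0.44367


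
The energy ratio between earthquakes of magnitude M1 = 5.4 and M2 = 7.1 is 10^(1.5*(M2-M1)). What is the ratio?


M2 - M1 = 7.1 - 5.4 = 1.7
1.5 * 1.7 = 2.55
ratio = 10^2.55 = 354.81

354.81


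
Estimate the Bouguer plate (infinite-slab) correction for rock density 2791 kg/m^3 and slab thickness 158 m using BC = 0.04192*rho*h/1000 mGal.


BC = 0.04192 * rho * h / 1000
= 0.04192 * 2791 * 158 / 1000
= 18.4858 mGal

18.4858


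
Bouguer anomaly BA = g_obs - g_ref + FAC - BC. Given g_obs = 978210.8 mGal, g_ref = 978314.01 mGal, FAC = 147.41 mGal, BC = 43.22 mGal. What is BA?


BA = g_obs - g_ref + FAC - BC
= 978210.8 - 978314.01 + 147.41 - 43.22
= 0.98 mGal

0.98


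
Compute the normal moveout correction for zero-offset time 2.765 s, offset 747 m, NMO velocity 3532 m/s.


x/Vnmo = 747/3532 = 0.211495
(x/Vnmo)^2 = 0.04473
t0^2 = 7.645225
sqrt(7.645225 + 0.04473) = 2.773077
dt = 2.773077 - 2.765 = 0.008077

0.008077


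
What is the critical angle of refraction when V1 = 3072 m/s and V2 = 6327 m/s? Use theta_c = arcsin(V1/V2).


V1/V2 = 3072/6327 = 0.485538
theta_c = arcsin(0.485538) = 29.0477 degrees

29.0477


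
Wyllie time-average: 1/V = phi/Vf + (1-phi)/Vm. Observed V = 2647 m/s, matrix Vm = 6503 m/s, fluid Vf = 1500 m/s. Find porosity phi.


1/V - 1/Vm = 1/2647 - 1/6503 = 0.00022401
1/Vf - 1/Vm = 1/1500 - 1/6503 = 0.00051289
phi = 0.00022401 / 0.00051289 = 0.4368

0.4368


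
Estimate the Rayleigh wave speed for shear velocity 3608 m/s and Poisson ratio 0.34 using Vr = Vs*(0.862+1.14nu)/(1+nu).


Numerator factor = 0.862 + 1.14*0.34 = 1.2496
Denominator = 1 + 0.34 = 1.34
Vr = 3608 * 1.2496 / 1.34 = 3364.59 m/s

3364.59


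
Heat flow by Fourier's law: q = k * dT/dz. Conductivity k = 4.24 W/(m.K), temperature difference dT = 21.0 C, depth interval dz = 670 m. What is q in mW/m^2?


q = k * dT / dz * 1000
= 4.24 * 21.0 / 670 * 1000
= 0.132896 * 1000
= 132.8955 mW/m^2

132.8955


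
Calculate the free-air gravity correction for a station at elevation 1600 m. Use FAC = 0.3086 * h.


FAC = 0.3086 * h
= 0.3086 * 1600
= 493.76 mGal

493.76


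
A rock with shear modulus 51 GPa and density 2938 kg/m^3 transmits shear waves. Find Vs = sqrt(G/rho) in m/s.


Convert G to Pa: G = 51e9 Pa
Compute G/rho = 51e9 / 2938 = 17358747.4472
Vs = sqrt(17358747.4472) = 4166.38 m/s

4166.38


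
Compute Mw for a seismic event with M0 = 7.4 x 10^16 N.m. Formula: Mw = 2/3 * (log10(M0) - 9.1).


log10(M0) = log10(7.4 x 10^16) = 16.8692
Mw = 2/3 * (16.8692 - 9.1)
= 2/3 * 7.7692
= 5.18

5.18


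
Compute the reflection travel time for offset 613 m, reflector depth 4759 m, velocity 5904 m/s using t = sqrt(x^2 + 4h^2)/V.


x^2 + 4h^2 = 613^2 + 4*4759^2 = 375769 + 90592324 = 90968093
sqrt(90968093) = 9537.7195
t = 9537.7195 / 5904 = 1.6155 s

1.6155


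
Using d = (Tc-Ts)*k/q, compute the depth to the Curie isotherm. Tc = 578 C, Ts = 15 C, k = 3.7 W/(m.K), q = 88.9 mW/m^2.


T_Curie - T_surf = 578 - 15 = 563 C
Convert q to W/m^2: 88.9 mW/m^2 = 0.0889 W/m^2
d = 563 * 3.7 / 0.0889 = 23431.95 m

23431.95


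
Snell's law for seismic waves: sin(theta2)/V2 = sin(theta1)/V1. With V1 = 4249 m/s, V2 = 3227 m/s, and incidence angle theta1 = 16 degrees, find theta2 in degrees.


sin(theta1) = sin(16 deg) = 0.275637
sin(theta2) = V2/V1 * sin(theta1) = 3227/4249 * 0.275637 = 0.209339
theta2 = arcsin(0.209339) = 12.0836 degrees

12.0836


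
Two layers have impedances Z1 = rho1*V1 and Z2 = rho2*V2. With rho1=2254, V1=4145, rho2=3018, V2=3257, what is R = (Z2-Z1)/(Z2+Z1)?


Z1 = 2254 * 4145 = 9342830
Z2 = 3018 * 3257 = 9829626
R = (9829626 - 9342830) / (9829626 + 9342830) = 486796 / 19172456 = 0.0254

0.0254


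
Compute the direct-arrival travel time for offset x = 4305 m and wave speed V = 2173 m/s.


t = x / V
= 4305 / 2173
= 1.9811 s

1.9811


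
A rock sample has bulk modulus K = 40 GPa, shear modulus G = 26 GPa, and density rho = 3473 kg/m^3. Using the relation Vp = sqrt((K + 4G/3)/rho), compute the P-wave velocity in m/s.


First compute the effective modulus:
K + 4G/3 = 40e9 + 4*26e9/3 = 74666666666.67 Pa
Then divide by density:
74666666666.67 / 3473 = 21499184.1827 Pa/(kg/m^3)
Take the square root:
Vp = sqrt(21499184.1827) = 4636.72 m/s

4636.72


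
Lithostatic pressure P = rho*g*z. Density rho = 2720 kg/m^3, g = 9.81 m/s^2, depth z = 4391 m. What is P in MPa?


P = rho * g * z / 1e6
= 2720 * 9.81 * 4391 / 1e6
= 117165931.2 / 1e6
= 117.1659 MPa

117.1659


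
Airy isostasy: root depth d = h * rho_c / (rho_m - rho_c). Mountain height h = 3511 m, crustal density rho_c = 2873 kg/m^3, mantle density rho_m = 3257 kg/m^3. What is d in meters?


rho_m - rho_c = 3257 - 2873 = 384
d = 3511 * 2873 / 384
= 10087103 / 384
= 26268.5 m

26268.5


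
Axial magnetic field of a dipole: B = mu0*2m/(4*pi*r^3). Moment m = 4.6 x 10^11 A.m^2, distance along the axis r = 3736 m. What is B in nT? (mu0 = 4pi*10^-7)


m = 4.6 x 10^11 = 460000000000 A.m^2
2m = 920000000000 A.m^2
r^3 = 3736^3 = 52145952256
B = (4pi*10^-7) * 920000000000 / (4*pi * 52145952256) * 1e9
= 1156106.096521 / 655285362087.57 * 1e9
= 1764.2788 nT

1764.2788


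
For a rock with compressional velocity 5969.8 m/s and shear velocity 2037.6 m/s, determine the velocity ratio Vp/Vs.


Vp/Vs = 5969.8 / 2037.6
= 2.9298

2.9298


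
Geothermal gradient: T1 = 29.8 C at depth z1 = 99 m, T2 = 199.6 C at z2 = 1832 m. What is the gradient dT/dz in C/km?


dT = 199.6 - 29.8 = 169.8 C
dz = 1832 - 99 = 1733 m
gradient = dT/dz * 1000 = 169.8/1733 * 1000 = 97.9804 C/km

97.9804


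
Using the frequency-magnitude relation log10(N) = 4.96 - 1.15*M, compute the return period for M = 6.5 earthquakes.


log10(N) = 4.96 - 1.15*6.5 = -2.515
N = 10^-2.515 = 0.003055
T = 1/N = 1/0.003055 = 327.3407 years

327.3407


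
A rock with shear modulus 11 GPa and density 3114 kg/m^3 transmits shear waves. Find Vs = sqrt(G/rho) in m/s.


Convert G to Pa: G = 11e9 Pa
Compute G/rho = 11e9 / 3114 = 3532434.1683
Vs = sqrt(3532434.1683) = 1879.48 m/s

1879.48


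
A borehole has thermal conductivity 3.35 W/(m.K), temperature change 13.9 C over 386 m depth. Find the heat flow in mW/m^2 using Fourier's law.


q = k * dT / dz * 1000
= 3.35 * 13.9 / 386 * 1000
= 0.120635 * 1000
= 120.6347 mW/m^2

120.6347


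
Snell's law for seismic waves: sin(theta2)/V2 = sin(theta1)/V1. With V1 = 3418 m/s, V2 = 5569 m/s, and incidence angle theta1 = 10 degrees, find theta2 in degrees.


sin(theta1) = sin(10 deg) = 0.173648
sin(theta2) = V2/V1 * sin(theta1) = 5569/3418 * 0.173648 = 0.282928
theta2 = arcsin(0.282928) = 16.435 degrees

16.435


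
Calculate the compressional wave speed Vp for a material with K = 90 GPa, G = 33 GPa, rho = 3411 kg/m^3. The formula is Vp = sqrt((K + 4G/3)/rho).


First compute the effective modulus:
K + 4G/3 = 90e9 + 4*33e9/3 = 134000000000.0 Pa
Then divide by density:
134000000000.0 / 3411 = 39284667.253 Pa/(kg/m^3)
Take the square root:
Vp = sqrt(39284667.253) = 6267.75 m/s

6267.75


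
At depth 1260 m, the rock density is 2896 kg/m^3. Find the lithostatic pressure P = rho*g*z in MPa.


P = rho * g * z / 1e6
= 2896 * 9.81 * 1260 / 1e6
= 35796297.6 / 1e6
= 35.7963 MPa

35.7963


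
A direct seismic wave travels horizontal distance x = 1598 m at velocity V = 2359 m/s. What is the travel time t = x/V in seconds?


t = x / V
= 1598 / 2359
= 0.6774 s

0.6774


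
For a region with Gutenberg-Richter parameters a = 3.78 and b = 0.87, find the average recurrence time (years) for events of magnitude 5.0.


log10(N) = 3.78 - 0.87*5.0 = -0.57
N = 10^-0.57 = 0.269153
T = 1/N = 1/0.269153 = 3.7154 years

3.7154


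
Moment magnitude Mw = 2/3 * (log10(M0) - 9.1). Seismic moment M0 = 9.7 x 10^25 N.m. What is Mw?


log10(M0) = log10(9.7 x 10^25) = 25.9868
Mw = 2/3 * (25.9868 - 9.1)
= 2/3 * 16.8868
= 11.26

11.26


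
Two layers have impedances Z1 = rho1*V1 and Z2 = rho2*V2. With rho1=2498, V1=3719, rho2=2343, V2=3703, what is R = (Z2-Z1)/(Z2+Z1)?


Z1 = 2498 * 3719 = 9290062
Z2 = 2343 * 3703 = 8676129
R = (8676129 - 9290062) / (8676129 + 9290062) = -613933 / 17966191 = -0.0342

-0.0342


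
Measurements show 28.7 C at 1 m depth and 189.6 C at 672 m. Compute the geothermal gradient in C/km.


dT = 189.6 - 28.7 = 160.9 C
dz = 672 - 1 = 671 m
gradient = dT/dz * 1000 = 160.9/671 * 1000 = 239.7914 C/km

239.7914


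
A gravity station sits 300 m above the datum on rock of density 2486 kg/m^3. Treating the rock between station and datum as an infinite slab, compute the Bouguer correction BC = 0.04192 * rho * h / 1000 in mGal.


BC = 0.04192 * rho * h / 1000
= 0.04192 * 2486 * 300 / 1000
= 31.2639 mGal

31.2639


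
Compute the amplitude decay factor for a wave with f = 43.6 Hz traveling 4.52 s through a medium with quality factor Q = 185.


pi*f*t/Q = pi*43.6*4.52/185 = 3.346594
A/A0 = exp(-3.346594) = 0.035204

0.035204


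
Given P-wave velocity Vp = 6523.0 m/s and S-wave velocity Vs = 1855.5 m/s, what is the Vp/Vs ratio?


Vp/Vs = 6523.0 / 1855.5
= 3.5155

3.5155


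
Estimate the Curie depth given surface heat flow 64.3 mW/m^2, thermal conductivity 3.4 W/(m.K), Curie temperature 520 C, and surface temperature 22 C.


T_Curie - T_surf = 520 - 22 = 498 C
Convert q to W/m^2: 64.3 mW/m^2 = 0.0643 W/m^2
d = 498 * 3.4 / 0.0643 = 26332.81 m

26332.81


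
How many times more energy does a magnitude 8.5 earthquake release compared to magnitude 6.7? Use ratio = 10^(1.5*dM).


M2 - M1 = 8.5 - 6.7 = 1.8
1.5 * 1.8 = 2.7
ratio = 10^2.7 = 501.19

501.19


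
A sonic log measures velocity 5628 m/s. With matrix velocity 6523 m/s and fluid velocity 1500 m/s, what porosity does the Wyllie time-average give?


1/V - 1/Vm = 1/5628 - 1/6523 = 2.438e-05
1/Vf - 1/Vm = 1/1500 - 1/6523 = 0.00051336
phi = 2.438e-05 / 0.00051336 = 0.0475

0.0475


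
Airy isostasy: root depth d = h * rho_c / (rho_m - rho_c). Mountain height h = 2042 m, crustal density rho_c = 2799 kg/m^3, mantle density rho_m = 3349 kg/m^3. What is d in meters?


rho_m - rho_c = 3349 - 2799 = 550
d = 2042 * 2799 / 550
= 5715558 / 550
= 10391.92 m

10391.92


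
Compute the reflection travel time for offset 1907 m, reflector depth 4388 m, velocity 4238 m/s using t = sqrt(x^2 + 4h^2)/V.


x^2 + 4h^2 = 1907^2 + 4*4388^2 = 3636649 + 77018176 = 80654825
sqrt(80654825) = 8980.8031
t = 8980.8031 / 4238 = 2.1191 s

2.1191


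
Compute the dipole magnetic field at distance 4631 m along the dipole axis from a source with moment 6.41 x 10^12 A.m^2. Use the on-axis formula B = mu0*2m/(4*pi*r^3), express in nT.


m = 6.41 x 10^12 = 6410000000000 A.m^2
2m = 12820000000000 A.m^2
r^3 = 4631^3 = 99317171591
B = (4pi*10^-7) * 12820000000000 / (4*pi * 99317171591) * 1e9
= 16110087.127608 / 1248056386582.41 * 1e9
= 12908.1405 nT

12908.1405


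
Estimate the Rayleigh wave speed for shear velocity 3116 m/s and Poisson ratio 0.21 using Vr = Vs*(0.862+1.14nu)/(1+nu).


Numerator factor = 0.862 + 1.14*0.21 = 1.1014
Denominator = 1 + 0.21 = 1.21
Vr = 3116 * 1.1014 / 1.21 = 2836.33 m/s

2836.33


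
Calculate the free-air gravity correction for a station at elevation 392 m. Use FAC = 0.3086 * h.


FAC = 0.3086 * h
= 0.3086 * 392
= 120.9712 mGal

120.9712


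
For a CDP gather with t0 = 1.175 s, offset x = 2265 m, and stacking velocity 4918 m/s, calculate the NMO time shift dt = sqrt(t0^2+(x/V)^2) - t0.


x/Vnmo = 2265/4918 = 0.460553
(x/Vnmo)^2 = 0.212109
t0^2 = 1.380625
sqrt(1.380625 + 0.212109) = 1.262036
dt = 1.262036 - 1.175 = 0.087036

0.087036


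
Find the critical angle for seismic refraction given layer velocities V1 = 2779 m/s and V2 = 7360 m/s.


V1/V2 = 2779/7360 = 0.377582
theta_c = arcsin(0.377582) = 22.184 degrees

22.184


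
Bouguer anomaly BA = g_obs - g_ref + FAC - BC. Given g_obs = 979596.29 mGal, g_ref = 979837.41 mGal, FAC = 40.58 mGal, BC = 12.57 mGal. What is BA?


BA = g_obs - g_ref + FAC - BC
= 979596.29 - 979837.41 + 40.58 - 12.57
= -213.11 mGal

-213.11


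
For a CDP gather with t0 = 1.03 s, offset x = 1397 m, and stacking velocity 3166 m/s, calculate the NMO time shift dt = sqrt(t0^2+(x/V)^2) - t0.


x/Vnmo = 1397/3166 = 0.441251
(x/Vnmo)^2 = 0.194702
t0^2 = 1.0609
sqrt(1.0609 + 0.194702) = 1.120537
dt = 1.120537 - 1.03 = 0.090537

0.090537


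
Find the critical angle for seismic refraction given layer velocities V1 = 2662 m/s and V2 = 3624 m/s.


V1/V2 = 2662/3624 = 0.734547
theta_c = arcsin(0.734547) = 47.269 degrees

47.269


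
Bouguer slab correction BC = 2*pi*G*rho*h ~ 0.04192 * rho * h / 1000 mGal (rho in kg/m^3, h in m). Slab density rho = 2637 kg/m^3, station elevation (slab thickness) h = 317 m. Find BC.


BC = 0.04192 * rho * h / 1000
= 0.04192 * 2637 * 317 / 1000
= 35.0421 mGal

35.0421


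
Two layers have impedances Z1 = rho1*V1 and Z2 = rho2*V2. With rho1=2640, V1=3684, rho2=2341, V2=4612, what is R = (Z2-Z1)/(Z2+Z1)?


Z1 = 2640 * 3684 = 9725760
Z2 = 2341 * 4612 = 10796692
R = (10796692 - 9725760) / (10796692 + 9725760) = 1070932 / 20522452 = 0.0522

0.0522


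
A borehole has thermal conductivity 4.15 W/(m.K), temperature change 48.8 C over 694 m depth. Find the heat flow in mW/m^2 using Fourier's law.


q = k * dT / dz * 1000
= 4.15 * 48.8 / 694 * 1000
= 0.291816 * 1000
= 291.8156 mW/m^2

291.8156


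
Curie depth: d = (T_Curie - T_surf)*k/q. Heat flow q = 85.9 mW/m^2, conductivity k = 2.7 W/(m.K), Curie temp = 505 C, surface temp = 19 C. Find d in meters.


T_Curie - T_surf = 505 - 19 = 486 C
Convert q to W/m^2: 85.9 mW/m^2 = 0.0859 W/m^2
d = 486 * 2.7 / 0.0859 = 15275.9 m

15275.9


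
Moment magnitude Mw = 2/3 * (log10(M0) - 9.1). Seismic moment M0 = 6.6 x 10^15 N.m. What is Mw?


log10(M0) = log10(6.6 x 10^15) = 15.8195
Mw = 2/3 * (15.8195 - 9.1)
= 2/3 * 6.7195
= 4.48

4.48


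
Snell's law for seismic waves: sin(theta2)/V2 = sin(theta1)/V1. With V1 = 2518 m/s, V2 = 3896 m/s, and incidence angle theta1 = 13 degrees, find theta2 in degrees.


sin(theta1) = sin(13 deg) = 0.224951
sin(theta2) = V2/V1 * sin(theta1) = 3896/2518 * 0.224951 = 0.348058
theta2 = arcsin(0.348058) = 20.3686 degrees

20.3686


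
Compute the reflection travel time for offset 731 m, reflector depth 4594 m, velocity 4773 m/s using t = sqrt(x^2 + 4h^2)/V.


x^2 + 4h^2 = 731^2 + 4*4594^2 = 534361 + 84419344 = 84953705
sqrt(84953705) = 9217.0334
t = 9217.0334 / 4773 = 1.9311 s

1.9311


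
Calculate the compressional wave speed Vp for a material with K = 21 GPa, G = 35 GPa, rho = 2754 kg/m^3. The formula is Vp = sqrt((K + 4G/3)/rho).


First compute the effective modulus:
K + 4G/3 = 21e9 + 4*35e9/3 = 67666666666.67 Pa
Then divide by density:
67666666666.67 / 2754 = 24570321.9559 Pa/(kg/m^3)
Take the square root:
Vp = sqrt(24570321.9559) = 4956.85 m/s

4956.85


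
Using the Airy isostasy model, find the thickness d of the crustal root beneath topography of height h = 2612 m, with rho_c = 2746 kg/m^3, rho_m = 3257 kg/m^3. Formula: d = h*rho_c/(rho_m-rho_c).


rho_m - rho_c = 3257 - 2746 = 511
d = 2612 * 2746 / 511
= 7172552 / 511
= 14036.31 m

14036.31


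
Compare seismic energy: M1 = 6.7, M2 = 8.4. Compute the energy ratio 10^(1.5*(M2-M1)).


M2 - M1 = 8.4 - 6.7 = 1.7
1.5 * 1.7 = 2.55
ratio = 10^2.55 = 354.81

354.81


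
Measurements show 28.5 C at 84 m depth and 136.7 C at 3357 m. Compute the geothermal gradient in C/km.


dT = 136.7 - 28.5 = 108.2 C
dz = 3357 - 84 = 3273 m
gradient = dT/dz * 1000 = 108.2/3273 * 1000 = 33.0584 C/km

33.0584


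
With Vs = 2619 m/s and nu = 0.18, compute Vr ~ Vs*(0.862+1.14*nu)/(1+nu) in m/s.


Numerator factor = 0.862 + 1.14*0.18 = 1.0672
Denominator = 1 + 0.18 = 1.18
Vr = 2619 * 1.0672 / 1.18 = 2368.64 m/s

2368.64


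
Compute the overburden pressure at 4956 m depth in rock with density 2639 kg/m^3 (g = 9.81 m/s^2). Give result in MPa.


P = rho * g * z / 1e6
= 2639 * 9.81 * 4956 / 1e6
= 128303852.04 / 1e6
= 128.3039 MPa

128.3039


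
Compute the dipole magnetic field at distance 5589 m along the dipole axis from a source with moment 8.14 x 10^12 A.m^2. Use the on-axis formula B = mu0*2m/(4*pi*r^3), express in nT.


m = 8.14 x 10^12 = 8140000000000 A.m^2
2m = 16280000000000 A.m^2
r^3 = 5589^3 = 174583151469
B = (4pi*10^-7) * 16280000000000 / (4*pi * 174583151469) * 1e9
= 20458051.360177 / 2193876584382.26 * 1e9
= 9325.0694 nT

9325.0694


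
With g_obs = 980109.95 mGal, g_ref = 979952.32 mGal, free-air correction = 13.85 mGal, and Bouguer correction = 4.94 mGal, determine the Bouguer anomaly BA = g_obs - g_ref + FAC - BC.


BA = g_obs - g_ref + FAC - BC
= 980109.95 - 979952.32 + 13.85 - 4.94
= 166.54 mGal

166.54


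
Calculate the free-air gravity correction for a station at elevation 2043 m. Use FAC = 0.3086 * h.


FAC = 0.3086 * h
= 0.3086 * 2043
= 630.4698 mGal

630.4698


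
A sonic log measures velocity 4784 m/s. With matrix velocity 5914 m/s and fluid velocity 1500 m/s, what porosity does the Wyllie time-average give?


1/V - 1/Vm = 1/4784 - 1/5914 = 3.994e-05
1/Vf - 1/Vm = 1/1500 - 1/5914 = 0.00049758
phi = 3.994e-05 / 0.00049758 = 0.0803

0.0803


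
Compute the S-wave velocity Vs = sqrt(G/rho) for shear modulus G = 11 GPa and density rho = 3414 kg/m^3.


Convert G to Pa: G = 11e9 Pa
Compute G/rho = 11e9 / 3414 = 3222026.9479
Vs = sqrt(3222026.9479) = 1795.0 m/s

1795.0


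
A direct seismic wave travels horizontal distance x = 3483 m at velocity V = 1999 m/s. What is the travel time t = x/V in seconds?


t = x / V
= 3483 / 1999
= 1.7424 s

1.7424


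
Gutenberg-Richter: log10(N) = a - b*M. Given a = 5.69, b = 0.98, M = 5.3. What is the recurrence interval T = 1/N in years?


log10(N) = 5.69 - 0.98*5.3 = 0.496
N = 10^0.496 = 3.133286
T = 1/N = 1/3.133286 = 0.3192 years

0.3192


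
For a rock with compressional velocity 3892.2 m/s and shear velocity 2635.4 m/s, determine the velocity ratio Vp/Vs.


Vp/Vs = 3892.2 / 2635.4
= 1.4769

1.4769


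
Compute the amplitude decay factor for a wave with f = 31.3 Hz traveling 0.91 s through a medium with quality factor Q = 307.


pi*f*t/Q = pi*31.3*0.91/307 = 0.291472
A/A0 = exp(-0.291472) = 0.747163

0.747163


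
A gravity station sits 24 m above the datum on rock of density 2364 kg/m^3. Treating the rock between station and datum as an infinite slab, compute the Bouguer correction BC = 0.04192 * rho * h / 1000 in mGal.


BC = 0.04192 * rho * h / 1000
= 0.04192 * 2364 * 24 / 1000
= 2.3784 mGal

2.3784


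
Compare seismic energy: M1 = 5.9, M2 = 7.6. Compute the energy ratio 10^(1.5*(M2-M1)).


M2 - M1 = 7.6 - 5.9 = 1.7
1.5 * 1.7 = 2.55
ratio = 10^2.55 = 354.81

354.81


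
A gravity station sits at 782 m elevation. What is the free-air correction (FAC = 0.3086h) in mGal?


FAC = 0.3086 * h
= 0.3086 * 782
= 241.3252 mGal

241.3252


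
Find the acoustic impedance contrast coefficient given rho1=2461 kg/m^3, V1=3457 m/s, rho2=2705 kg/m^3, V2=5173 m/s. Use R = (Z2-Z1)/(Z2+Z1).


Z1 = 2461 * 3457 = 8507677
Z2 = 2705 * 5173 = 13992965
R = (13992965 - 8507677) / (13992965 + 8507677) = 5485288 / 22500642 = 0.2438

0.2438


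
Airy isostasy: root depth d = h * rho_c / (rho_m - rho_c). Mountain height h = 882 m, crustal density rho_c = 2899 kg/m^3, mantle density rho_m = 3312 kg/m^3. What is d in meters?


rho_m - rho_c = 3312 - 2899 = 413
d = 882 * 2899 / 413
= 2556918 / 413
= 6191.08 m

6191.08


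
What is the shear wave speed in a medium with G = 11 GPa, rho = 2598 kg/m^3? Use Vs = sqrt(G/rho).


Convert G to Pa: G = 11e9 Pa
Compute G/rho = 11e9 / 2598 = 4234026.174
Vs = sqrt(4234026.174) = 2057.67 m/s

2057.67


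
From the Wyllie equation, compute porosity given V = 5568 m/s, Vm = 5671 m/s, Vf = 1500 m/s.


1/V - 1/Vm = 1/5568 - 1/5671 = 3.26e-06
1/Vf - 1/Vm = 1/1500 - 1/5671 = 0.00049033
phi = 3.26e-06 / 0.00049033 = 0.0067

0.0067
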